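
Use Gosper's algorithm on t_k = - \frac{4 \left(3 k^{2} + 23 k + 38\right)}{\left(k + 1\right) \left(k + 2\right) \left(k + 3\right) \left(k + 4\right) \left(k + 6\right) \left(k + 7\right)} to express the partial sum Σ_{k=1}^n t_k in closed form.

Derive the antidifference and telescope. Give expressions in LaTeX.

t_(k+1)/t_k = (k + 1)*(k + 6)*(23*k + 3*(k + 1)**2 + 61)/((k + 5)*(k + 8)*(3*k**2 + 23*k + 38)).
Gosper form: A/B · C(k+1)/C(k) with A=k + 1, B=k + 8, C=k**3 + 38*k**2/3 + 51*k + 190/3.
Set up (k + 1)·f(k+1) − (k + 7)·f(k) − (k**3 + 38*k**2/3 + 51*k + 190/3) = 0.
From deg A=1, deg B=1, deg C=3: d=6.
Solving with deg f ≤ 6: f(k) = k*(k + 2)*(k + 4)*(k + 5)*(k**2 + 10*k + 27)/54.
So s_k = (B(k−1)f/C)·t_k = (k*(k + 2)*(k + 4)*(k + 7)*(k**2 + 10*k + 27)/(18*(3*k**2 + 23*k + 38)))·t_k = 2*k*(-k**2 - 10*k - 27)/(9*(k**3 + 10*k**2 + 27*k + 18)).
Δs = 4*(-3*k**2 - 23*k - 38)/(k**6 + 23*k**5 + 207*k**4 + 925*k**3 + 2144*k**2 + 2412*k + 1008), as required.
Σ_(k=1)^n t_k = s_(n+1) − s_(1) = (2*(-n**3 - 13*n**2 - 50*n - 38)/(9*(n**3 + 13*n**2 + 50*n + 56))) − (-19/126), i.e. n*(-n**2 - 13*n - 50)/(14*(n**3 + 13*n**2 + 50*n + 56)).

S(n) = \frac{n \left(- n^{2} - 13 n - 50\right)}{14 \left(n^{3} + 13 n^{2} + 50 n + 56\right)}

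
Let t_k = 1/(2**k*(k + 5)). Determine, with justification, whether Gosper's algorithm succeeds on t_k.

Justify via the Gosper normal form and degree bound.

r(k) = (k + 5)/(2*(k + 6)) after simplifying.
So A=k/2 + 5/2 and B=k + 6, with C=1.
Need (k/2 + 5/2)·f(k+1) − (k + 5)·f(k) = 1.
Degrees (1,1,0) ⇒ d ≤ -1.
Negative degree bound (-1): no f exists, t_k not Gosper-summable.

No. Not Gosper-summable.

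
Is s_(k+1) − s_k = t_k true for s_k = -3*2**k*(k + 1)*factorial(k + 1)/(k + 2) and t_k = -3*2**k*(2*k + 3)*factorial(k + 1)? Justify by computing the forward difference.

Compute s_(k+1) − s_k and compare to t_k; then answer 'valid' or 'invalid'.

s_(k+1) = -6*2**k*(k + 2)*factorial(k + 2)/(k + 3)
s_(k+1) − s_k = -3*2**k*(2*k**3 + 11*k**2 + 20*k + 13)*factorial(k + 1)/((k + 2)*(k + 3))
(s_(k+1) − s_k) − t_k = 3*2**k*(k + 1)*(2*k + 5)*factorial(k + 1)/((k + 2)*(k + 3))

Invalid: residual 3*2**k*(k + 1)*(2*k + 5)*factorial(k + 1)/((k + 2)*(k + 3)) ≠ 0.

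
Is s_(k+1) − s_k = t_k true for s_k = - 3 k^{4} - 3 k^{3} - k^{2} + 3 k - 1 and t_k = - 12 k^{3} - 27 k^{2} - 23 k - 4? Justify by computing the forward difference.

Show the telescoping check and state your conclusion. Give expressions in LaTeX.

s_(k+1) = -3*k**4 - 15*k**3 - 28*k**2 - 20*k - 5
s_(k+1) − s_k = -12*k**3 - 27*k**2 - 23*k - 4
(s_(k+1) − s_k) − t_k = 0

valid (s_(k+1) − s_k reduces to t_k)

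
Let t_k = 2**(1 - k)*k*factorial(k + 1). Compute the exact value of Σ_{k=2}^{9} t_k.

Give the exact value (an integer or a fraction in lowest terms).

r(k) = (k + 1)*(k + 2)/(2*k) after simplifying.
A = k/2 + 1, B = 1, C = k.
Set up (k/2 + 1)·f(k+1) − (1)·f(k) − (k) = 0.
deg f ≤ 0 (via 1,0,1).
A polynomial solution: f(k) = 2.
R(k) = B(k−1)·f(k)/C(k) = 2/k; s_k = R·t_k = 2**(2 - k)*factorial(k + 1).
Check: Δs_k = 2**(1 - k)*k*factorial(k + 1). ✓
Evaluate s at k=10 and k=2: 155925 and 6; difference 155919.

Σ = 155919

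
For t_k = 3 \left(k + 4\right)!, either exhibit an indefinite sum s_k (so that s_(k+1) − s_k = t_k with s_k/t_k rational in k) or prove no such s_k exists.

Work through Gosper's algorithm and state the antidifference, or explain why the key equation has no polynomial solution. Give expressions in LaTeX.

The ratio is k + 5.
So A=k + 5 and B=1, with C=1.
Key eq: (k + 5)·f(k+1) = (1)·f(k) + (1).
From deg A=1, deg B=0, deg C=0: d=-1.
deg f ≤ -1 is impossible — no certificate.

not Gosper-summable; s_k does not exist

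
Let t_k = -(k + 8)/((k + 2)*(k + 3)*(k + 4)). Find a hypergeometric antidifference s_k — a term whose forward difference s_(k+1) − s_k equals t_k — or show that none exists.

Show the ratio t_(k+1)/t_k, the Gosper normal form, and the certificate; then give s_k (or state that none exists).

Ratio r(k) = (k + 2)*(k + 9)/((k + 5)*(k + 8)).
So A=k + 2 and B=k + 5, with C=k + 8.
Solve (k + 2)·f(k+1) − (k + 4)·f(k) = k + 8.
d = 2 from the (1,1,1) case.
Solving with deg f ≤ 2: f(k) = k*(5*k + 19)/6.
Then R = B(k−1)f/C = k*(k + 4)*(5*k + 19)/(6*(k + 8)), so s_k = R(k)·t_k = k*(-5*k - 19)/(6*(k + 2)*(k + 3)).
s_(k+1) − s_k = (-k - 8)/(k**3 + 9*k**2 + 26*k + 24) = t_k.

s_k = k*(-5*k - 19)/(6*(k + 2)*(k + 3))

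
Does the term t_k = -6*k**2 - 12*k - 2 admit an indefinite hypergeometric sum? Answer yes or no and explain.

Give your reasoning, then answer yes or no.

Yes. s_k = k*(-2*k**2 - 3*k + 3).

Compute t_(k+1)/t_k: get (3*k**2 + 12*k + 10)/(3*k**2 + 6*k + 1).
Gosper form: A/B · C(k+1)/C(k) with A=1, B=1, C=k**2 + 2*k + 1/3.
f must satisfy (1)·f(k+1) − (1)·f(k) = k**2 + 2*k + 1/3.
d = 3 from the (0,0,2) case.
Solving with deg f ≤ 3: f(k) = k*(2*k**2 + 3*k - 3)/6.
R(k) = B(k−1)·f(k)/C(k) = k*(2*k**2 + 3*k - 3)/(2*(3*k**2 + 6*k + 1)); s_k = R·t_k = k*(-2*k**2 - 3*k + 3).
s_(k+1) − s_k = -6*k**2 - 12*k - 2 = t_k.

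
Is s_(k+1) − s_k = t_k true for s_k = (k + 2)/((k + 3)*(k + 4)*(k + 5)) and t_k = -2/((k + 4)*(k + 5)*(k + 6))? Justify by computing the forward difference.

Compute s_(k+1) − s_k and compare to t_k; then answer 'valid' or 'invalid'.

Invalid: residual 3/(k**4 + 18*k**3 + 119*k**2 + 342*k + 360) ≠ 0.

s_(k+1) = (k + 3)/((k + 4)*(k + 5)*(k + 6))
s_(k+1) − s_k = (-2*k - 3)/(k**4 + 18*k**3 + 119*k**2 + 342*k + 360)
(s_(k+1) − s_k) − t_k = 3/(k**4 + 18*k**3 + 119*k**2 + 342*k + 360)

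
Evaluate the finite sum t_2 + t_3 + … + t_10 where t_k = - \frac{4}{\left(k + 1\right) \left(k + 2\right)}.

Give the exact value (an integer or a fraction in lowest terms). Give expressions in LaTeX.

The ratio is (k + 1)/(k + 3).
So A=k + 1 and B=k + 3, with C=1.
Set up (k + 1)·f(k+1) − (k + 2)·f(k) − (1) = 0.
d = 1 from the (1,1,0) case.
Match coefficients ⇒ f(k) = k.
Get s_k = R·t_k = -4*k/(k + 1) with R(k) = B(k−1)f(k)/C(k) = k*(k + 2).
Check: Δs_k = -4/(k**2 + 3*k + 2). ✓
Telescoping: Σ = s_(11) − s_(2) = -11/3 − (-8/3) = -1.

Σ = -1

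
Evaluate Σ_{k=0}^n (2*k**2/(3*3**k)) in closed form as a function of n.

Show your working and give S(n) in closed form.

r(k) = (k + 1)**2/(3*k**2) after simplifying.
So A=1/3 and B=1, with C=k**2.
Set up (1/3)·f(k+1) − (1)·f(k) − (k**2) = 0.
From deg A=0, deg B=0, deg C=2: d=2.
Match coefficients ⇒ f(k) = -3*(k**2 + k + 1)/2.
Then R = B(k−1)f/C = -3*(k**2 + k + 1)/(2*k**2), so s_k = R(k)·t_k = (-k**2 - k - 1)/3**k.
Verify: 2*k**2/(3*3**k) matches t_k.
Telescope: S(n) = s_(n+1) − s_(0) = 3**(-n - 1)*(-n**2 - 3*n - 3) − (-1) = 3**(-n - 1)*(3**(n + 1) - n**2 - 3*n - 3).

S(n) = 3**(-n - 1)*(3**(n + 1) - n**2 - 3*n - 3)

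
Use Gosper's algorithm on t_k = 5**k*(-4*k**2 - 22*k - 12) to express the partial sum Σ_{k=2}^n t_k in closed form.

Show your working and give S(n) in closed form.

The ratio is 5*(2*k**2 + 15*k + 19)/(2*k**2 + 11*k + 6).
Gosper form: A/B · C(k+1)/C(k) with A=5, B=1, C=k**2 + 11*k/2 + 3.
Key eq: (5)·f(k+1) = (1)·f(k) + (k**2 + 11*k/2 + 3).
deg f ≤ 2 (via 0,0,2).
Solve for f: f(k) = (k**2 + 3*k - 2)/4 (degree 2 ≤ 2).
So s_k = (B(k−1)f/C)·t_k = ((k**2 + 3*k - 2)/(2*(2*k**2 + 11*k + 6)))·t_k = 5**k*(-k**2 - 3*k + 2).
Check: Δs_k = 5**k*(-4*k**2 - 22*k - 12). ✓
Evaluate: s_(n+1) = 5**(n + 1)*(-n**2 - 5*n - 2); subtract s_(2) = -200 ⇒ S(n) = -5*5**n*n**2 - 25*5**n*n - 10*5**n + 200.

S(n) = -5*5**n*n**2 - 25*5**n*n - 10*5**n + 200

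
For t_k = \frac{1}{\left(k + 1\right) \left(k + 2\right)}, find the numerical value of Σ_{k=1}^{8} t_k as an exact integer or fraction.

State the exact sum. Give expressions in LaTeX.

Σ = 2/5

Step 1: r(k) = (k + 1)/(k + 3).
Normal form (A,B,C) = (k + 1, k + 3, 1).
Need (k + 1)·f(k+1) − (k + 2)·f(k) = 1.
Degrees (1,1,0) ⇒ d ≤ 1.
Coefficient equations give f(k) = k.
R(k) = B(k−1)·f(k)/C(k) = k*(k + 2); s_k = R·t_k = k/(k + 1).
Check: Δs_k = 1/(k**2 + 3*k + 2). ✓
Sum = s_(9) − s_(1); s_(9) = 9/10, s_(1) = 1/2 ⇒ 2/5.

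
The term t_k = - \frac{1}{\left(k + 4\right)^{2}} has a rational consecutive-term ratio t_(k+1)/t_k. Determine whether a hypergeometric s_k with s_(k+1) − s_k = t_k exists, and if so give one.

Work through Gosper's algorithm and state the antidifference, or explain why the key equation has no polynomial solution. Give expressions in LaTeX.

none — t_k is not Gosper-summable

Step 1: r(k) = (k + 4)**2/(k + 5)**2.
A = k**2 + 8*k + 16, B = k**2 + 10*k + 25, C = 1.
f must satisfy (k**2 + 8*k + 16)·f(k+1) − (k**2 + 8*k + 16)·f(k) = 1.
d = 0 from the (2,2,0) case.
Write f(k) = c0. Then LHS − RHS = -1, requiring -1 = 0: contradictory. No certificate.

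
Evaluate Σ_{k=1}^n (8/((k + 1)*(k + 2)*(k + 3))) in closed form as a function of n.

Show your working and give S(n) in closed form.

S(n) = 2*n*(n + 5)/(3*(n**2 + 5*n + 6))

Step 1: r(k) = (k + 1)/(k + 4).
Factor: A=k + 1; B=k + 4; C=1.
Solve (k + 1)·f(k+1) − (k + 3)·f(k) = 1.
Degrees (1,1,0) ⇒ d ≤ 2.
A polynomial solution: f(k) = k*(k + 3)/4.
Get s_k = R·t_k = 2*k*(k + 3)/((k + 1)*(k + 2)) with R(k) = B(k−1)f(k)/C(k) = k*(k + 3)**2/4.
s_(k+1) − s_k = 8/(k**3 + 6*k**2 + 11*k + 6) = t_k.
Evaluate: s_(n+1) = 2*(n**2 + 5*n + 4)/(n**2 + 5*n + 6); subtract s_(1) = 4/3 ⇒ S(n) = 2*n*(n + 5)/(3*(n**2 + 5*n + 6)).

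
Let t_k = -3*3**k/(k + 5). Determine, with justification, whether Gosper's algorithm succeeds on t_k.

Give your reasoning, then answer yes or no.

No — t_k has no hypergeometric antidifference.

r(k) = 3*(k + 5)/(k + 6) after simplifying.
Take A(k)=3*k + 15, B(k)=k + 6, C(k)=1.
Solve (3*k + 15)·f(k+1) − (k + 5)·f(k) = 1.
Bound: deg f ≤ -1.
Negative degree bound (-1): no f exists, t_k not Gosper-summable.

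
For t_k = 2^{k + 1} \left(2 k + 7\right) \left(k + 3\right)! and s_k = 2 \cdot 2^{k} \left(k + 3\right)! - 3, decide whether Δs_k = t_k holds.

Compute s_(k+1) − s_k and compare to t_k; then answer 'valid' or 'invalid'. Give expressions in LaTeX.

valid (s_(k+1) − s_k reduces to t_k)

s_(k+1) = 2*2**(k + 1)*factorial(k + 4) - 3
s_(k+1) − s_k = 2**(k + 1)*(2*k + 7)*factorial(k + 3)
(s_(k+1) − s_k) − t_k = 0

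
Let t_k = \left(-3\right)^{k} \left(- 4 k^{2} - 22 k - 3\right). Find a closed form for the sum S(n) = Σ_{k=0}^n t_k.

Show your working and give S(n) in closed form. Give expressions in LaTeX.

Step 1: r(k) = 3*(-4*k**2 - 30*k - 29)/(4*k**2 + 22*k + 3).
Gosper form: A/B · C(k+1)/C(k) with A=-3, B=1, C=k**2 + 11*k/2 + 3/4.
Need (-3)·f(k+1) − (1)·f(k) = k**2 + 11*k/2 + 3/4.
Bound: deg f ≤ 2.
Coefficient equations give f(k) = -(k**2 + 4*k - 3)/4.
Certificate R = B(k−1)f/C = -(k**2 + 4*k - 3)/(4*k**2 + 22*k + 3) gives s_k = (-3)**k*(k**2 + 4*k - 3).
s_(k+1) − s_k = (-3)**k*(-4*k**2 - 22*k - 3) = t_k.
Σ_(k=0)^n t_k = s_(n+1) − s_(0) = ((-3)**(n + 1)*(n**2 + 6*n + 2)) − (-3), i.e. -3*(-3)**n*n**2 - 18*(-3)**n*n - 6*(-3)**n + 3.

S(n) = - 3 \left(-3\right)^{n} n^{2} - 18 \left(-3\right)^{n} n - 6 \left(-3\right)^{n} + 3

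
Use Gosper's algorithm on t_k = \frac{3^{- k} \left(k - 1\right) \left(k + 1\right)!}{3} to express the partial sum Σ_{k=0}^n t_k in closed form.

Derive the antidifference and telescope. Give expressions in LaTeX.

The ratio is k*(k + 2)/(3*(k - 1)).
Gosper form: A/B · C(k+1)/C(k) with A=k/3 + 2/3, B=1, C=k - 1.
f must satisfy (k/3 + 2/3)·f(k+1) − (1)·f(k) = k - 1.
From deg A=1, deg B=0, deg C=1: d=0.
Match coefficients ⇒ f(k) = 3.
Then R = B(k−1)f/C = 3/(k - 1), so s_k = R(k)·t_k = factorial(k + 1)/3**k.
Verify: (k - 1)*factorial(k + 1)/(3*3**k) matches t_k.
Evaluate: s_(n+1) = 3**(-n - 1)*factorial(n + 2); subtract s_(0) = 1 ⇒ S(n) = -1 + factorial(n + 2)/(3*3**n).

S(n) = -1 + \frac{3^{- n} \left(n + 2\right)!}{3}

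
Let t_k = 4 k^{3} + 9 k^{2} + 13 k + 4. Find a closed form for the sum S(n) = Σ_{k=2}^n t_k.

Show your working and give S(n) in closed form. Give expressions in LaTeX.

S(n) = n^{4} + 5 n^{3} + 12 n^{2} + 12 n - 30

Ratio r(k) = (4*k**3 + 21*k**2 + 43*k + 30)/(4*k**3 + 9*k**2 + 13*k + 4).
So A=1 and B=1, with C=k**3 + 9*k**2/4 + 13*k/4 + 1.
f must satisfy (1)·f(k+1) − (1)·f(k) = k**3 + 9*k**2/4 + 13*k/4 + 1.
d = 4 from the (0,0,3) case.
Coefficient equations give f(k) = k*(k**3 + k**2 + 3*k - 1)/4.
Get s_k = R·t_k = k*(k**3 + k**2 + 3*k - 1) with R(k) = B(k−1)f(k)/C(k) = k*(k**3 + k**2 + 3*k - 1)/(4*k**3 + 9*k**2 + 13*k + 4).
Verify: 4*k**3 + 9*k**2 + 13*k + 4 matches t_k.
Telescope: S(n) = s_(n+1) − s_(2) = n**4 + 5*n**3 + 12*n**2 + 12*n + 4 − (34) = n**4 + 5*n**3 + 12*n**2 + 12*n - 30.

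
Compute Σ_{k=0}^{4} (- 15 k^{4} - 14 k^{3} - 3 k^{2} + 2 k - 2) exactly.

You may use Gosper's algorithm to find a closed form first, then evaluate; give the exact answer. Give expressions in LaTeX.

Σ = -6790

r(k) = (15*k**4 + 74*k**3 + 135*k**2 + 106*k + 32)/(15*k**4 + 14*k**3 + 3*k**2 - 2*k + 2) after simplifying.
Take A(k)=1, B(k)=1, C(k)=k**4 + 14*k**3/15 + k**2/5 - 2*k/15 + 2/15.
Key eq: (1)·f(k+1) = (1)·f(k) + (k**4 + 14*k**3/15 + k**2/5 - 2*k/15 + 2/15).
Degrees (0,0,4) ⇒ d ≤ 5.
Match coefficients ⇒ f(k) = k*(3*k**4 - 4*k**3 - k**2 + k + 3)/15.
Get s_k = R·t_k = k*(-3*k**4 + 4*k**3 + k**2 - k - 3) with R(k) = B(k−1)f(k)/C(k) = k*(3*k**4 - 4*k**3 - k**2 + k + 3)/(15*k**4 + 14*k**3 + 3*k**2 - 2*k + 2).
Check: Δs_k = -15*k**4 - 14*k**3 - 3*k**2 + 2*k - 2. ✓
Telescoping: Σ = s_(5) − s_(0) = -6790 − (0) = -6790.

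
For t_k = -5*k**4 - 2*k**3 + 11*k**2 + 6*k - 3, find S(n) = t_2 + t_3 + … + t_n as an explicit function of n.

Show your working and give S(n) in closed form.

Step 1: r(k) = (5*k**4 + 22*k**3 + 25*k**2 - 2*k - 7)/(5*k**4 + 2*k**3 - 11*k**2 - 6*k + 3).
Gosper form: A/B · C(k+1)/C(k) with A=1, B=1, C=k**4 + 2*k**3/5 - 11*k**2/5 - 6*k/5 + 3/5.
Need (1)·f(k+1) − (1)·f(k) = k**4 + 2*k**3/5 - 11*k**2/5 - 6*k/5 + 3/5.
Degrees (0,0,4) ⇒ d ≤ 5.
Solving with deg f ≤ 5: f(k) = k*(k**4 - 2*k**3 - 3*k**2 + 3*k + 4)/5.
R(k) = B(k−1)·f(k)/C(k) = k*(k**4 - 2*k**3 - 3*k**2 + 3*k + 4)/(5*k**4 + 2*k**3 - 11*k**2 - 6*k + 3); s_k = R·t_k = k*(-k**4 + 2*k**3 + 3*k**2 - 3*k - 4).
s_(k+1) − s_k = -5*k**4 - 2*k**3 + 11*k**2 + 6*k - 3 = t_k.
Σ_(k=2)^n t_k = s_(n+1) − s_(2) = (-n**5 - 3*n**4 + n**3 + 8*n**2 + 2*n - 3) − (4), i.e. -n**5 - 3*n**4 + n**3 + 8*n**2 + 2*n - 7.

S(n) = -n**5 - 3*n**4 + n**3 + 8*n**2 + 2*n - 7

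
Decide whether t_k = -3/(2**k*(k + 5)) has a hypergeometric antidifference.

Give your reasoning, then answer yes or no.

Ratio r(k) = (k + 5)/(2*(k + 6)).
A = k/2 + 5/2, B = k + 6, C = 1.
Set up (k/2 + 5/2)·f(k+1) − (k + 5)·f(k) − (1) = 0.
Degrees (1,1,0) ⇒ d ≤ -1.
Negative degree bound (-1): no f exists, t_k not Gosper-summable.

No. Not Gosper-summable.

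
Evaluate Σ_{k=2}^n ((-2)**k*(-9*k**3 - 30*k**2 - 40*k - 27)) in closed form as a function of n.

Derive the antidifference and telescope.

Compute t_(k+1)/t_k: get 2*(-9*k**3 - 57*k**2 - 127*k - 106)/(9*k**3 + 30*k**2 + 40*k + 27).
Factor: A=-2; B=1; C=k**3 + 10*k**2/3 + 40*k/9 + 3.
Solve (-2)·f(k+1) − (1)·f(k) = k**3 + 10*k**2/3 + 40*k/9 + 3.
From deg A=0, deg B=0, deg C=3: d=3.
A polynomial solution: f(k) = -(3*k**3 + 4*k**2 + 2*k + 3)/9.
Certificate R = B(k−1)f/C = -(3*k**3 + 4*k**2 + 2*k + 3)/(9*k**3 + 30*k**2 + 40*k + 27) gives s_k = (-2)**k*(3*k**3 + 4*k**2 + 2*k + 3).
Verify: (-2)**k*(-9*k**3 - 30*k**2 - 40*k - 27) matches t_k.
s_(n+1) = (-2)**(n + 1)*(3*n**3 + 13*n**2 + 19*n + 12) and s_(2) = 188, so S(n) = -6*(-2)**n*n**3 - 26*(-2)**n*n**2 - 38*(-2)**n*n - 24*(-2)**n - 188.

S(n) = -6*(-2)**n*n**3 - 26*(-2)**n*n**2 - 38*(-2)**n*n - 24*(-2)**n - 188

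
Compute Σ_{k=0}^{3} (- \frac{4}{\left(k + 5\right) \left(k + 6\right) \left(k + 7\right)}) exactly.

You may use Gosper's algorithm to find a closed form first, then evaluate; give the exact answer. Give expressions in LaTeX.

Σ = -2/45

Compute t_(k+1)/t_k: get (k + 5)/(k + 8).
A = k + 5, B = k + 8, C = 1.
Need (k + 5)·f(k+1) − (k + 7)·f(k) = 1.
deg f ≤ 2 (via 1,1,0).
Solving with deg f ≤ 2: f(k) = k*(k + 11)/60.
R(k) = B(k−1)·f(k)/C(k) = k*(k + 7)*(k + 11)/60; s_k = R·t_k = k*(-k - 11)/(15*(k + 5)*(k + 6)).
s_(k+1) − s_k = -4/(k**3 + 18*k**2 + 107*k + 210) = t_k.
Telescoping: Σ = s_(4) − s_(0) = -2/45 − (0) = -2/45.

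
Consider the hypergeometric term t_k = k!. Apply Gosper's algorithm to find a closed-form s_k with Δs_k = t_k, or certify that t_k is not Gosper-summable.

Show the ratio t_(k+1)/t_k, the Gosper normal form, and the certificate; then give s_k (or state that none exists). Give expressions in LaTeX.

Step 1: r(k) = k + 1.
Normal form (A,B,C) = (k + 1, 1, 1).
Need (k + 1)·f(k+1) − (1)·f(k) = 1.
From deg A=1, deg B=0, deg C=0: d=-1.
deg f ≤ -1 is impossible — no certificate.

none — t_k is not Gosper-summable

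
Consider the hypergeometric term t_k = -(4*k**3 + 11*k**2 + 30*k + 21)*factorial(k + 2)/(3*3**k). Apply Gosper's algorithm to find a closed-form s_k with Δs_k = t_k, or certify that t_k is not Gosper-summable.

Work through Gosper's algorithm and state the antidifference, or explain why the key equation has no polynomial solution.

r(k) = (4*k**4 + 35*k**3 + 133*k**2 + 258*k + 198)/(3*(4*k**3 + 11*k**2 + 30*k + 21)) after simplifying.
A = k/3 + 1, B = 1, C = k**3 + 11*k**2/4 + 15*k/2 + 21/4.
Need (k/3 + 1)·f(k+1) − (1)·f(k) = k**3 + 11*k**2/4 + 15*k/2 + 21/4.
Degrees (1,0,3) ⇒ d ≤ 2.
A polynomial solution: f(k) = 3*(k + 1)*(4*k - 1)/4.
So s_k = (B(k−1)f/C)·t_k = (3*(k + 1)*(4*k - 1)/(4*k**3 + 11*k**2 + 30*k + 21))·t_k = -(k + 1)*(4*k - 1)*factorial(k + 2)/3**k.
Check: Δs_k = -(4*k**3 + 11*k**2 + 30*k + 21)*factorial(k + 2)/(3*3**k). ✓

s_k = -(k + 1)*(4*k - 1)*factorial(k + 2)/3**k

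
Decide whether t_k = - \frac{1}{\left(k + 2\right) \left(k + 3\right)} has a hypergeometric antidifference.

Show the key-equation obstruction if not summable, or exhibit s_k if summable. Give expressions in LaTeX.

Yes. s_k = - \frac{k}{2 k + 4}.

t_(k+1)/t_k = (k + 2)/(k + 4).
A = k + 2, B = k + 4, C = 1.
Set up (k + 2)·f(k+1) − (k + 3)·f(k) − (1) = 0.
Bound: deg f ≤ 1.
A polynomial solution: f(k) = k/2.
Get s_k = R·t_k = -k/(2*k + 4) with R(k) = B(k−1)f(k)/C(k) = k*(k + 3)/2.
Δs = -1/(k**2 + 5*k + 6), as required.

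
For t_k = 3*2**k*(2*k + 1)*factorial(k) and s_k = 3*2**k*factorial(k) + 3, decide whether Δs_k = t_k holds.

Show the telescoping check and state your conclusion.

s_(k+1) = 6*2**k*k*factorial(k) + 6*2**k*factorial(k) + 3
s_(k+1) − s_k = 3*2**k*(2*k + 1)*factorial(k)
(s_(k+1) − s_k) − t_k = 0

Valid: the claim telescopes to t_k.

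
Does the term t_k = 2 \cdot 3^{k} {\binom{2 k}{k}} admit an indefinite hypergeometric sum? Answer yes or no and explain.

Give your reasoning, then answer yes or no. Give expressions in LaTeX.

No — key equation has no polynomial f.

The ratio is 6*(2*k + 1)/(k + 1).
Take A(k)=12*k + 6, B(k)=k + 1, C(k)=1.
f must satisfy (12*k + 6)·f(k+1) − (k)·f(k) = 1.
d = -1 from the (1,1,0) case.
d = -1 < 0 ⇒ no nonzero polynomial f; not summable.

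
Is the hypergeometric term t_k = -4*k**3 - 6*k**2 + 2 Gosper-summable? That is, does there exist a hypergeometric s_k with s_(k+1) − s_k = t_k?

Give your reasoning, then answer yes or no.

Yes. s_k = k*(-k**3 + 2*k + 1).

r(k) = (2*(k + 1)**3 + 3*(k + 1)**2 - 1)/(2*k**3 + 3*k**2 - 1) after simplifying.
So A=1 and B=1, with C=k**3 + 3*k**2/2 - 1/2.
Key eq: (1)·f(k+1) = (1)·f(k) + (k**3 + 3*k**2/2 - 1/2).
Bound: deg f ≤ 4.
Solving with deg f ≤ 4: f(k) = k*(k + 1)*(k**2 - k - 1)/4.
Get s_k = R·t_k = k*(-k**3 + 2*k + 1) with R(k) = B(k−1)f(k)/C(k) = k*(k**2 - k - 1)/(2*(k + 1)*(2*k - 1)).
Δs = -4*k**3 - 6*k**2 + 2, as required.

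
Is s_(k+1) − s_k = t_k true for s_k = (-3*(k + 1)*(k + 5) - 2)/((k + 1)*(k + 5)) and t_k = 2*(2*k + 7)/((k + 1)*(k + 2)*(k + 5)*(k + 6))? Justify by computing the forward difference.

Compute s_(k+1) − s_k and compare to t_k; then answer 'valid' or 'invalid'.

Valid — Δs_k = t_k.

s_(k+1) = (-3*(k + 2)*(k + 6) - 2)/((k + 2)*(k + 6))
s_(k+1) − s_k = 2*(2*k + 7)/(k**4 + 14*k**3 + 65*k**2 + 112*k + 60)
(s_(k+1) − s_k) − t_k = 0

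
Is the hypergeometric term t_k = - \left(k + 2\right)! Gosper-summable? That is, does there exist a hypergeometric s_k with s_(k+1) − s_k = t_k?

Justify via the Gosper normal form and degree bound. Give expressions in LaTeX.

Ratio r(k) = k + 3.
Take A(k)=k + 3, B(k)=1, C(k)=1.
Solve (k + 3)·f(k+1) − (1)·f(k) = 1.
From deg A=1, deg B=0, deg C=0: d=-1.
d = -1 < 0 ⇒ no nonzero polynomial f; not summable.

No; the degree bound rules out any f.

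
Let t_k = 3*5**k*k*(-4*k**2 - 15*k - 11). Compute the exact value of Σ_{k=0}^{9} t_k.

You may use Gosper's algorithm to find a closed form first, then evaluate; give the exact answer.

Σ = -29003906250

Ratio r(k) = 5*(4*k**2 + 23*k + 30)/(k*(4*k + 11)).
Take A(k)=5, B(k)=1, C(k)=k**3 + 15*k**2/4 + 11*k/4.
Need (5)·f(k+1) − (1)·f(k) = k**3 + 15*k**2/4 + 11*k/4.
Bound: deg f ≤ 3.
Match coefficients ⇒ f(k) = k*(k - 1)*(k + 1)/4.
Certificate R = B(k−1)f/C = (k - 1)/(4*k + 11) gives s_k = 3*5**k*k*(1 - k**2).
Check: Δs_k = 3*5**k*k*(-4*k**2 - 15*k - 11). ✓
Σ_(k=0)^(9) t_k = s_(10) − s_(0) = -29003906250 − (0) = -29003906250.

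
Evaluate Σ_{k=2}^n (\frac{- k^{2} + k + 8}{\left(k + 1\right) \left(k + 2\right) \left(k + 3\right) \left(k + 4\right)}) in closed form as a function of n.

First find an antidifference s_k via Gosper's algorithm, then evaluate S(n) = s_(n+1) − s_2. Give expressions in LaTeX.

Compute t_(k+1)/t_k: get (k + 1)*(k - (k + 1)**2 + 9)/((k + 5)*(-k**2 + k + 8)).
Factor: A=k + 1; B=k + 5; C=k**2 - k - 8.
f must satisfy (k + 1)·f(k+1) − (k + 4)·f(k) = k**2 - k - 8.
Bound: deg f ≤ 3.
Match coefficients ⇒ f(k) = -k*(k + 2)*(k + 7)/3.
R(k) = B(k−1)·f(k)/C(k) = -k*(k + 2)*(k + 4)*(k + 7)/(3*(k**2 - k - 8)); s_k = R·t_k = k*(k + 7)/(3*(k**2 + 4*k + 3)).
Check: Δs_k = (-k**2 + k + 8)/(k**4 + 10*k**3 + 35*k**2 + 50*k + 24). ✓
Telescope: S(n) = s_(n+1) − s_(2) = (n**2 + 9*n + 8)/(3*(n**2 + 6*n + 8)) − (2/5) = (-n**2 + 9*n - 8)/(15*(n**2 + 6*n + 8)).

S(n) = \frac{- n^{2} + 9 n - 8}{15 \left(n^{2} + 6 n + 8\right)}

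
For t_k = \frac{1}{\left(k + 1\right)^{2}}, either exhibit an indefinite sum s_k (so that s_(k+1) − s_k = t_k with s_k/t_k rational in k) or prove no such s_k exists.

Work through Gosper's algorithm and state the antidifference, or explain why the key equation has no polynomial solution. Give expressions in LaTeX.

none — t_k is not Gosper-summable

The ratio is (k + 1)**2/(k + 2)**2.
A = k**2 + 2*k + 1, B = k**2 + 4*k + 4, C = 1.
Need (k**2 + 2*k + 1)·f(k+1) − (k**2 + 2*k + 1)·f(k) = 1.
Bound: deg f ≤ 0.
f = c0 ⇒ A·f(k+1) − B(k−1)·f(k) − C = -1. The system {-1 = 0} is inconsistent; no antidifference.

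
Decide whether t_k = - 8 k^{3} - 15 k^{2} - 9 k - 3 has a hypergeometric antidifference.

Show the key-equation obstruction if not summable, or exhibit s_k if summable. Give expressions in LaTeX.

Yes. s_k = k \left(- 2 k^{3} - k^{2} + k - 1\right).

Step 1: r(k) = (8*k**3 + 39*k**2 + 63*k + 35)/(8*k**3 + 15*k**2 + 9*k + 3).
Factor: A=1; B=1; C=k**3 + 15*k**2/8 + 9*k/8 + 3/8.
Set up (1)·f(k+1) − (1)·f(k) − (k**3 + 15*k**2/8 + 9*k/8 + 3/8) = 0.
Degrees (0,0,3) ⇒ d ≤ 4.
Solving with deg f ≤ 4: f(k) = k*(2*k**3 + k**2 - k + 1)/8.
Certificate R = B(k−1)f/C = k*(2*k**3 + k**2 - k + 1)/(8*k**3 + 15*k**2 + 9*k + 3) gives s_k = k*(-2*k**3 - k**2 + k - 1).
s_(k+1) − s_k = -8*k**3 - 15*k**2 - 9*k - 3 = t_k.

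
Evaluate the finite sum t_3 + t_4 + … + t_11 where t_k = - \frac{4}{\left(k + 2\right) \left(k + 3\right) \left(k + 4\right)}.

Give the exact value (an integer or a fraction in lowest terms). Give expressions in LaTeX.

Step 1: r(k) = (k + 2)/(k + 5).
Normal form (A,B,C) = (k + 2, k + 5, 1).
Need (k + 2)·f(k+1) − (k + 4)·f(k) = 1.
From deg A=1, deg B=1, deg C=0: d=2.
Solving with deg f ≤ 2: f(k) = k*(k + 5)/12.
So s_k = (B(k−1)f/C)·t_k = (k*(k + 4)*(k + 5)/12)·t_k = k*(-k - 5)/(3*(k + 2)*(k + 3)).
Verify: -4/(k**3 + 9*k**2 + 26*k + 24) matches t_k.
Sum = s_(12) − s_(3); s_(12) = -34/105, s_(3) = -4/15 ⇒ -2/35.

Σ = -2/35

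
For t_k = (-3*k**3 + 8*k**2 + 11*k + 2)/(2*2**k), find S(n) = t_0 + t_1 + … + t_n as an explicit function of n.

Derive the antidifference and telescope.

Compute t_(k+1)/t_k: get (3*k**3 + k**2 - 18*k - 18)/(2*(3*k**3 - 8*k**2 - 11*k - 2)).
Normal form (A,B,C) = (1/2, 1, k**3 - 8*k**2/3 - 11*k/3 - 2/3).
Key eq: (1/2)·f(k+1) = (1)·f(k) + (k**3 - 8*k**2/3 - 11*k/3 - 2/3).
Degrees (0,0,3) ⇒ d ≤ 3.
Match coefficients ⇒ f(k) = -2*(k + 1)*(3*k**2 - 2*k + 2)/3.
Then R = B(k−1)f/C = -2*(k + 1)*(3*k**2 - 2*k + 2)/(3*k**3 - 8*k**2 - 11*k - 2), so s_k = R(k)·t_k = (3*k**3 + k**2 + 2)/2**k.
Check: Δs_k = (-3*k**3 + 8*k**2 + 11*k + 2)/(2*2**k). ✓
Evaluate: s_(n+1) = 2**(-n - 1)*(3*n**3 + 10*n**2 + 11*n + 6); subtract s_(0) = 2 ⇒ S(n) = 2**(-n - 1)*(-2**(n + 2) + 3*n**3 + 10*n**2 + 11*n + 6).

S(n) = 2**(-n - 1)*(-2**(n + 2) + 3*n**3 + 10*n**2 + 11*n + 6)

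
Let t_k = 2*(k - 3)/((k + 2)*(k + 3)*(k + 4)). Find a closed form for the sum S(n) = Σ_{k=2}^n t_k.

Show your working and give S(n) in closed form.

S(n) = (3*n**2 - 19*n + 16)/(20*(n**2 + 7*n + 12))

t_(k+1)/t_k = (k - 2)*(k + 2)/((k - 3)*(k + 5)).
Normal form (A,B,C) = (k + 2, k + 5, k - 3).
Key eq: (k + 2)·f(k+1) = (k + 4)·f(k) + (k - 3).
deg f ≤ 2 (via 1,1,1).
Solving with deg f ≤ 2: f(k) = -k*(k + 17)/12.
Certificate R = B(k−1)f/C = -k*(k + 4)*(k + 17)/(12*(k - 3)) gives s_k = k*(-k - 17)/(6*(k + 2)*(k + 3)).
s_(k+1) − s_k = 2*(k - 3)/(k**3 + 9*k**2 + 26*k + 24) = t_k.
Evaluate: s_(n+1) = (-n**2 - 19*n - 18)/(6*(n**2 + 7*n + 12)); subtract s_(2) = -19/60 ⇒ S(n) = (3*n**2 - 19*n + 16)/(20*(n**2 + 7*n + 12)).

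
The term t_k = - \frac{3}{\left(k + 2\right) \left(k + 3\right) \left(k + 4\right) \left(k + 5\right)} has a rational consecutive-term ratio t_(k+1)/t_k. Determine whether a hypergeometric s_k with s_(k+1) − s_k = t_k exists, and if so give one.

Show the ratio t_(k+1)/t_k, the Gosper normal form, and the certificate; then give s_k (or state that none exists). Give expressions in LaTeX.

s_k = \frac{k \left(- k^{2} - 9 k - 26\right)}{24 \left(k + 2\right) \left(k + 3\right) \left(k + 4\right)}

Ratio r(k) = (k + 2)/(k + 6).
A = k + 2, B = k + 6, C = 1.
Set up (k + 2)·f(k+1) − (k + 5)·f(k) − (1) = 0.
Degrees (1,1,0) ⇒ d ≤ 3.
Match coefficients ⇒ f(k) = k*(k**2 + 9*k + 26)/72.
R(k) = B(k−1)·f(k)/C(k) = k*(k + 5)*(k**2 + 9*k + 26)/72; s_k = R·t_k = k*(-k**2 - 9*k - 26)/(24*(k + 2)*(k + 3)*(k + 4)).
Check: Δs_k = -3/(k**4 + 14*k**3 + 71*k**2 + 154*k + 120). ✓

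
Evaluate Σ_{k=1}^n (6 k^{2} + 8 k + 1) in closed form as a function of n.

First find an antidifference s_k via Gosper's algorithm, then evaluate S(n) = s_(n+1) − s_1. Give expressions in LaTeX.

The ratio is (6*k**2 + 20*k + 15)/(6*k**2 + 8*k + 1).
A = 1, B = 1, C = k**2 + 4*k/3 + 1/6.
Need (1)·f(k+1) − (1)·f(k) = k**2 + 4*k/3 + 1/6.
deg f ≤ 3 (via 0,0,2).
Match coefficients ⇒ f(k) = k*(2*k**2 + k - 2)/6.
So s_k = (B(k−1)f/C)·t_k = (k*(2*k**2 + k - 2)/(6*k**2 + 8*k + 1))·t_k = k*(2*k**2 + k - 2).
s_(k+1) − s_k = 6*k**2 + 8*k + 1 = t_k.
s_(n+1) = 2*n**3 + 7*n**2 + 6*n + 1 and s_(1) = 1, so S(n) = n*(2*n**2 + 7*n + 6).

S(n) = n \left(2 n^{2} + 7 n + 6\right)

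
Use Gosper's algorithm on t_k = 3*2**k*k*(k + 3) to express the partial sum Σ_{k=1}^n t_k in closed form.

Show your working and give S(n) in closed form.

S(n) = 6*2**n*n*(n + 1)

t_(k+1)/t_k = 2*(k + 1)*(k + 4)/(k*(k + 3)).
Normal form (A,B,C) = (2, 1, k**2 + 3*k).
Solve (2)·f(k+1) − (1)·f(k) = k**2 + 3*k.
Degrees (0,0,2) ⇒ d ≤ 2.
A polynomial solution: f(k) = k*(k - 1).
So s_k = (B(k−1)f/C)·t_k = ((k - 1)/(k + 3))·t_k = 3*2**k*k*(k - 1).
Δs = 3*2**k*k*(k + 3), as required.
Σ_(k=1)^n t_k = s_(n+1) − s_(1) = (6*2**n*n*(n + 1)) − (0), i.e. 6*2**n*n*(n + 1).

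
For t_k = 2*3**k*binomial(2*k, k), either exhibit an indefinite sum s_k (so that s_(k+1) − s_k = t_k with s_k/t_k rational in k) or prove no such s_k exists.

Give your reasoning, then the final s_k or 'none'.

none (Gosper's algorithm certifies no s_k)

Ratio r(k) = 6*(2*k + 1)/(k + 1).
A = 12*k + 6, B = k + 1, C = 1.
Key eq: (12*k + 6)·f(k+1) = (k)·f(k) + (1).
deg f ≤ -1 (via 1,1,0).
Bound -1 < 0, so the key equation has no polynomial solution.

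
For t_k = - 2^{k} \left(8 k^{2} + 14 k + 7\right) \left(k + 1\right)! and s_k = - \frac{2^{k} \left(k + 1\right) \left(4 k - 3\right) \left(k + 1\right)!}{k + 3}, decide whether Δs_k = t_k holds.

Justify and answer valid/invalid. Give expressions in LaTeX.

Invalid: residual \frac{2^{k + 1} \left(8 k^{3} + 38 k^{2} + 45 k + 24\right) \left(k + 1\right)!}{\left(k + 3\right) \left(k + 4\right)} ≠ 0.

s_(k+1) = -2**(k + 1)*(k + 2)*(4*k + 1)*factorial(k + 2)/(k + 4)
s_(k+1) − s_k = -2**k*(8*k**4 + 54*k**3 + 125*k**2 + 127*k + 36)*factorial(k + 1)/((k + 3)*(k + 4))
(s_(k+1) − s_k) − t_k = 2**(k + 1)*(8*k**3 + 38*k**2 + 45*k + 24)*factorial(k + 1)/((k + 3)*(k + 4))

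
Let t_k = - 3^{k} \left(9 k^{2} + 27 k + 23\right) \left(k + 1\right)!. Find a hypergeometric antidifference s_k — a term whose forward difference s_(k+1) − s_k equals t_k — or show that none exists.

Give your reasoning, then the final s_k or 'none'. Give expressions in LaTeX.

Step 1: r(k) = 3*(9*k**3 + 63*k**2 + 149*k + 118)/(9*k**2 + 27*k + 23).
Normal form (A,B,C) = (3*k + 6, 1, k**2 + 3*k + 23/9).
Key eq: (3*k + 6)·f(k+1) = (1)·f(k) + (k**2 + 3*k + 23/9).
Bound: deg f ≤ 1.
Solve for f: f(k) = (3*k + 1)/9 (degree 1 ≤ 1).
R(k) = B(k−1)·f(k)/C(k) = (3*k + 1)/(9*k**2 + 27*k + 23); s_k = R·t_k = -3**k*(3*k + 1)*factorial(k + 1).
Δs = -3**k*(9*k**2 + 27*k + 23)*factorial(k + 1), as required.

s_k = - 3^{k} \left(3 k + 1\right) \left(k + 1\right)!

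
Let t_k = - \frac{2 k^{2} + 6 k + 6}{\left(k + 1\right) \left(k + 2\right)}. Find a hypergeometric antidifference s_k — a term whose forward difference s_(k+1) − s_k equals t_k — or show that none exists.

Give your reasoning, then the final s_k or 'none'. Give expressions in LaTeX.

s_k = - \frac{2 k \left(k + 2\right)}{k + 1}

Compute t_(k+1)/t_k: get (k + 1)*(3*k + (k + 1)**2 + 6)/((k + 3)*(k**2 + 3*k + 3)).
Take A(k)=k + 1, B(k)=k + 3, C(k)=k**2 + 3*k + 3.
Set up (k + 1)·f(k+1) − (k + 2)·f(k) − (k**2 + 3*k + 3) = 0.
Degrees (1,1,2) ⇒ d ≤ 2.
Coefficient equations give f(k) = k*(k + 2).
R(k) = B(k−1)·f(k)/C(k) = k*(k + 2)**2/(k**2 + 3*k + 3); s_k = R·t_k = -2*k*(k + 2)/(k + 1).
Check: Δs_k = 2*(-k**2 - 3*k - 3)/(k**2 + 3*k + 2). ✓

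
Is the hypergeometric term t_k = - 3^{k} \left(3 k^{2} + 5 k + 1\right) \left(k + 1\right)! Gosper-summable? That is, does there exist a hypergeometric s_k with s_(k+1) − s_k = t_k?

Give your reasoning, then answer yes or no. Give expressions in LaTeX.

r(k) = 3*(3*k**3 + 17*k**2 + 31*k + 18)/(3*k**2 + 5*k + 1) after simplifying.
Factor: A=3*k + 6; B=1; C=k**2 + 5*k/3 + 1/3.
Set up (3*k + 6)·f(k+1) − (1)·f(k) − (k**2 + 5*k/3 + 1/3) = 0.
Bound: deg f ≤ 1.
Coefficient equations give f(k) = (k - 1)/3.
Get s_k = R·t_k = -3**k*(k - 1)*factorial(k + 1) with R(k) = B(k−1)f(k)/C(k) = (k - 1)/(3*k**2 + 5*k + 1).
Verify: -3**k*(3*k**2 + 5*k + 1)*factorial(k + 1) matches t_k.

Yes. s_k = - 3^{k} \left(k - 1\right) \left(k + 1\right)!.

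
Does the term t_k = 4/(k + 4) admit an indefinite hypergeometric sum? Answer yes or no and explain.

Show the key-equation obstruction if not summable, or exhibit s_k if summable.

Compute t_(k+1)/t_k: get (k + 4)/(k + 5).
Gosper form: A/B · C(k+1)/C(k) with A=k + 4, B=k + 5, C=1.
Key eq: (k + 4)·f(k+1) = (k + 4)·f(k) + (1).
From deg A=1, deg B=1, deg C=0: d=0.
f = c0 ⇒ A·f(k+1) − B(k−1)·f(k) − C = -1. The system {-1 = 0} is inconsistent; no antidifference.

No — t_k has no hypergeometric antidifference.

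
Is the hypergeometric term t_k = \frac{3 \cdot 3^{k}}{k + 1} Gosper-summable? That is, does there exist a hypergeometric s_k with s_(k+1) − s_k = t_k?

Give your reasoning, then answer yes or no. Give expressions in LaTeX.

r(k) = 3*(k + 1)/(k + 2) after simplifying.
So A=3*k + 3 and B=k + 2, with C=1.
f must satisfy (3*k + 3)·f(k+1) − (k + 1)·f(k) = 1.
Bound: deg f ≤ -1.
Bound -1 < 0, so the key equation has no polynomial solution.

No — key equation has no polynomial f.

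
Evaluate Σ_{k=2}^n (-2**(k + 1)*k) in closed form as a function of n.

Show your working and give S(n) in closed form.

Step 1: r(k) = 2 + 2/k.
A = 2, B = 1, C = k.
f must satisfy (2)·f(k+1) − (1)·f(k) = k.
Bound: deg f ≤ 1.
A polynomial solution: f(k) = k - 2.
Certificate R = B(k−1)f/C = (k - 2)/k gives s_k = 2**(k + 1)*(2 - k).
Check: Δs_k = -2**(k + 1)*k. ✓
Telescope: S(n) = s_(n+1) − s_(2) = 2**(n + 2)*(1 - n) − (0) = 2**(n + 2)*(1 - n).

S(n) = 2**(n + 2)*(1 - n)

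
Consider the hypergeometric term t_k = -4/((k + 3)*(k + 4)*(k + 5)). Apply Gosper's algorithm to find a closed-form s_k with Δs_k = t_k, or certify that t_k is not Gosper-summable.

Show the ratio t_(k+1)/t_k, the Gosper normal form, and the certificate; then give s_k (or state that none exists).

Ratio r(k) = (k + 3)/(k + 6).
Factor: A=k + 3; B=k + 6; C=1.
Set up (k + 3)·f(k+1) − (k + 5)·f(k) − (1) = 0.
Bound: deg f ≤ 2.
Match coefficients ⇒ f(k) = k*(k + 7)/24.
So s_k = (B(k−1)f/C)·t_k = (k*(k + 5)*(k + 7)/24)·t_k = k*(-k - 7)/(6*(k + 3)*(k + 4)).
Check: Δs_k = -4/(k**3 + 12*k**2 + 47*k + 60). ✓

s_k = k*(-k - 7)/(6*(k + 3)*(k + 4))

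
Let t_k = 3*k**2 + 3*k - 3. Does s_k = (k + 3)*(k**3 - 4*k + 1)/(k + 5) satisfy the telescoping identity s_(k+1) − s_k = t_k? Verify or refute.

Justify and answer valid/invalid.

Invalid: residual 4*(-k**3 - 9*k**2 - 8*k + 8)/(k**2 + 11*k + 30) ≠ 0.

s_(k+1) = -(k + 4)*(4*k - (k + 1)**3 + 3)/(k + 6)
s_(k+1) − s_k = (3*k**4 + 32*k**3 + 84*k**2 + 25*k - 58)/(k**2 + 11*k + 30)
(s_(k+1) − s_k) − t_k = 4*(-k**3 - 9*k**2 - 8*k + 8)/(k**2 + 11*k + 30)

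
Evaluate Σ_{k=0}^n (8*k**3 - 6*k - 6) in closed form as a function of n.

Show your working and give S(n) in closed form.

Ratio r(k) = (3*k - 4*(k + 1)**3 + 6)/(-4*k**3 + 3*k + 3).
So A=1 and B=1, with C=k**3 - 3*k/4 - 3/4.
Need (1)·f(k+1) − (1)·f(k) = k**3 - 3*k/4 - 3/4.
Degrees (0,0,3) ⇒ d ≤ 4.
Match coefficients ⇒ f(k) = k*(2*k**3 - 4*k**2 - k - 3)/8.
R(k) = B(k−1)·f(k)/C(k) = k*(2*k**3 - 4*k**2 - k - 3)/(2*(4*k**3 - 3*k - 3)); s_k = R·t_k = k*(2*k**3 - 4*k**2 - k - 3).
Check: Δs_k = 8*k**3 - 6*k - 6. ✓
s_(n+1) = 2*n**4 + 4*n**3 - n**2 - 9*n - 6 and s_(0) = 0, so S(n) = 2*n**4 + 4*n**3 - n**2 - 9*n - 6.

S(n) = 2*n**4 + 4*n**3 - n**2 - 9*n - 6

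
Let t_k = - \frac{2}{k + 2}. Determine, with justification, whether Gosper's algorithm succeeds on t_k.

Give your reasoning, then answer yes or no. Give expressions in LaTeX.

r(k) = (k + 2)/(k + 3) after simplifying.
Gosper form: A/B · C(k+1)/C(k) with A=k + 2, B=k + 3, C=1.
Solve (k + 2)·f(k+1) − (k + 2)·f(k) = 1.
deg f ≤ 0 (via 1,1,0).
Put f(k) = c0: A·f(k+1) − B(k−1)·f(k) − C = -1; need -1 = 0 — inconsistent ⇒ no f, not summable.

No — key equation has no polynomial f.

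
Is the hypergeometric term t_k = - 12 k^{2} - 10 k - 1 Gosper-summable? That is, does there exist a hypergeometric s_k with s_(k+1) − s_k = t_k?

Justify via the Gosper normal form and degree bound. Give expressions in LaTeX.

Yes. s_k = k \left(- 4 k^{2} + k + 2\right).

t_(k+1)/t_k = (12*k**2 + 34*k + 23)/(12*k**2 + 10*k + 1).
Take A(k)=1, B(k)=1, C(k)=k**2 + 5*k/6 + 1/12.
Need (1)·f(k+1) − (1)·f(k) = k**2 + 5*k/6 + 1/12.
From deg A=0, deg B=0, deg C=2: d=3.
Solve for f: f(k) = k*(4*k**2 - k - 2)/12 (degree 3 ≤ 3).
So s_k = (B(k−1)f/C)·t_k = (k*(4*k**2 - k - 2)/(12*k**2 + 10*k + 1))·t_k = k*(-4*k**2 + k + 2).
Verify: -12*k**2 - 10*k - 1 matches t_k.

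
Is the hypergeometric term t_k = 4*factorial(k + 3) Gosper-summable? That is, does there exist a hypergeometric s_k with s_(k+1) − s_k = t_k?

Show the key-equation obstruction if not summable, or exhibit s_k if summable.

r(k) = k + 4 after simplifying.
A = k + 4, B = 1, C = 1.
Key eq: (k + 4)·f(k+1) = (1)·f(k) + (1).
Degrees (1,0,0) ⇒ d ≤ -1.
Negative degree bound (-1): no f exists, t_k not Gosper-summable.

No; the degree bound rules out any f.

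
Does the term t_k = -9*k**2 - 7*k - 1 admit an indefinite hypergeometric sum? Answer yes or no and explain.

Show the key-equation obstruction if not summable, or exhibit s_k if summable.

Yes. s_k = k*(-3*k**2 + k + 1).

Step 1: r(k) = (9*k**2 + 25*k + 17)/(9*k**2 + 7*k + 1).
Normal form (A,B,C) = (1, 1, k**2 + 7*k/9 + 1/9).
Key eq: (1)·f(k+1) = (1)·f(k) + (k**2 + 7*k/9 + 1/9).
Degrees (0,0,2) ⇒ d ≤ 3.
Solve for f: f(k) = k*(3*k**2 - k - 1)/9 (degree 3 ≤ 3).
Certificate R = B(k−1)f/C = k*(3*k**2 - k - 1)/(9*k**2 + 7*k + 1) gives s_k = k*(-3*k**2 + k + 1).
s_(k+1) − s_k = -9*k**2 - 7*k - 1 = t_k.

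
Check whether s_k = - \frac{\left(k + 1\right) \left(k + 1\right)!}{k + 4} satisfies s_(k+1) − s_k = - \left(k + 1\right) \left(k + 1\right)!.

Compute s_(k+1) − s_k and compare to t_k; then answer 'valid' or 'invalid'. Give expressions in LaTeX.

Invalid: residual \frac{3 \left(k^{2} + 5 k + 3\right) \left(k + 1\right)!}{\left(k + 4\right) \left(k + 5\right)} ≠ 0.

s_(k+1) = -(k + 2)*factorial(k + 2)/(k + 5)
s_(k+1) − s_k = -(k**3 + 7*k**2 + 14*k + 11)*factorial(k + 1)/((k + 4)*(k + 5))
(s_(k+1) − s_k) − t_k = 3*(k**2 + 5*k + 3)*factorial(k + 1)/((k + 4)*(k + 5))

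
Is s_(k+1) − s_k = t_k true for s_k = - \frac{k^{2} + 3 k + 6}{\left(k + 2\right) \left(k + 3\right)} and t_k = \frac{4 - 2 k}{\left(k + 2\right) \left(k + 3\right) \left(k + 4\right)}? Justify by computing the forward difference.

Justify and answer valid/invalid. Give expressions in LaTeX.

valid (s_(k+1) − s_k reduces to t_k)

s_(k+1) = (-3*k - (k + 1)**2 - 9)/((k + 3)*(k + 4))
s_(k+1) − s_k = 2*(2 - k)/(k**3 + 9*k**2 + 26*k + 24)
(s_(k+1) − s_k) − t_k = 0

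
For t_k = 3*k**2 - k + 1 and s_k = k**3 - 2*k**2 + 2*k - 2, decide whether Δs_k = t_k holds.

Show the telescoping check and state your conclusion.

s_(k+1) = k**3 + k**2 + k - 1
s_(k+1) − s_k = 3*k**2 - k + 1
(s_(k+1) − s_k) − t_k = 0

Valid — Δs_k = t_k.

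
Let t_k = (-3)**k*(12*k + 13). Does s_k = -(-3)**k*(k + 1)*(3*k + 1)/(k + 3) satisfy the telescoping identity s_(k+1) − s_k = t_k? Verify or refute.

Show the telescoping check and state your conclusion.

s_(k+1) = 3*(-3)**k*(k + 2)*(3*k + 4)/(k + 4)
s_(k+1) − s_k = (-3)**k*(12*k**3 + 73*k**2 + 131*k + 76)/(k**2 + 7*k + 12)
(s_(k+1) − s_k) − t_k = (-3)**k*(-24*k**2 - 104*k - 80)/(k**2 + 7*k + 12)

Invalid: residual (-3)**k*(-24*k**2 - 104*k - 80)/(k**2 + 7*k + 12) ≠ 0.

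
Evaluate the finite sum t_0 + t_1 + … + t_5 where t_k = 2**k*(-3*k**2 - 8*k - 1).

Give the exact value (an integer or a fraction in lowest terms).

Compute t_(k+1)/t_k: get 2*(3*k**2 + 14*k + 12)/(3*k**2 + 8*k + 1).
So A=2 and B=1, with C=k**2 + 8*k/3 + 1/3.
Set up (2)·f(k+1) − (1)·f(k) − (k**2 + 8*k/3 + 1/3) = 0.
From deg A=0, deg B=0, deg C=2: d=2.
Solving with deg f ≤ 2: f(k) = (3*k**2 - 4*k + 3)/3.
Then R = B(k−1)f/C = (3*k**2 - 4*k + 3)/(3*k**2 + 8*k + 1), so s_k = R(k)·t_k = 2**k*(-3*k**2 + 4*k - 3).
Verify: 2**k*(-3*k**2 - 8*k - 1) matches t_k.
Sum = s_(6) − s_(0); s_(6) = -5568, s_(0) = -3 ⇒ -5565.

Σ = -5565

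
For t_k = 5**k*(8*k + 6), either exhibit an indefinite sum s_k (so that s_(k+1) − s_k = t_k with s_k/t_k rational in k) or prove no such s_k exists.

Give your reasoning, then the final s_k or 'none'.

The ratio is 5*(4*k + 7)/(4*k + 3).
Gosper form: A/B · C(k+1)/C(k) with A=5, B=1, C=k + 3/4.
f must satisfy (5)·f(k+1) − (1)·f(k) = k + 3/4.
deg f ≤ 1 (via 0,0,1).
Coefficient equations give f(k) = (2*k - 1)/8.
So s_k = (B(k−1)f/C)·t_k = ((2*k - 1)/(2*(4*k + 3)))·t_k = 5**k*(2*k - 1).
Verify: 5**k*(8*k + 6) matches t_k.

s_k = 5**k*(2*k - 1)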